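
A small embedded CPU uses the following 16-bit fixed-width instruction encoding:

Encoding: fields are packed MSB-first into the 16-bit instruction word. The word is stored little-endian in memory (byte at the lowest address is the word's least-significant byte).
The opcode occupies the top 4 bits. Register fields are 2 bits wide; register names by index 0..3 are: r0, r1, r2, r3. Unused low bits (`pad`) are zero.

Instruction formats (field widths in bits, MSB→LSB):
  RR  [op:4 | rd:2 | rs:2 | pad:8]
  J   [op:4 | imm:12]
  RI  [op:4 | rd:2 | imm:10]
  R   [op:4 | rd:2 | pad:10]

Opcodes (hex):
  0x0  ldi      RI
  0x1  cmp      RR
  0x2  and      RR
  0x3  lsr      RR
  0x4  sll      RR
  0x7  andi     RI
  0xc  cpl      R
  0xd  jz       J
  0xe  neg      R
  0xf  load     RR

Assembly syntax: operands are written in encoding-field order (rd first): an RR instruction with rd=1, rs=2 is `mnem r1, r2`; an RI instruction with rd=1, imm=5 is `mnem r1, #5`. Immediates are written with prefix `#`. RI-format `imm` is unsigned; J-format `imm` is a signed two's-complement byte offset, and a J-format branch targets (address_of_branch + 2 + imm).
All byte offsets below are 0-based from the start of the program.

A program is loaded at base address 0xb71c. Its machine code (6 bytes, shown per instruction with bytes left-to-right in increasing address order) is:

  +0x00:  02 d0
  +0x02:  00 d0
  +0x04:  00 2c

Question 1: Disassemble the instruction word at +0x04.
and r3, r0

off 0x04: read 00 2c as little → 0x2c00
  opcode bits[15:12]=0x2: and/RR
  rd: (w>>10)&0x3=0x3 → r3
  rs: (w>>8)&0x3=0x0 → r0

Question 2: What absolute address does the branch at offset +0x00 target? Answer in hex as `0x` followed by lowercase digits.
0xb720

@+00  little-endian(02 d0) = 0xd002
  top 4b → 0xd → jz [J]
  imm: (w>>0)&0xfff=0x2 → #2
  target = base 0xb71c + off 0x00 + 2 + imm 2 = 0xb720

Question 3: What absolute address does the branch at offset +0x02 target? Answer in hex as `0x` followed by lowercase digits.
@+02  little-endian(00 d0) = 0xd000
  opcode bits[15:12]=0xd: jz/J
  [11:0] imm=0 = #0
  target = base 0xb71c + off 0x02 + 2 + imm 0 = 0xb720

0xb720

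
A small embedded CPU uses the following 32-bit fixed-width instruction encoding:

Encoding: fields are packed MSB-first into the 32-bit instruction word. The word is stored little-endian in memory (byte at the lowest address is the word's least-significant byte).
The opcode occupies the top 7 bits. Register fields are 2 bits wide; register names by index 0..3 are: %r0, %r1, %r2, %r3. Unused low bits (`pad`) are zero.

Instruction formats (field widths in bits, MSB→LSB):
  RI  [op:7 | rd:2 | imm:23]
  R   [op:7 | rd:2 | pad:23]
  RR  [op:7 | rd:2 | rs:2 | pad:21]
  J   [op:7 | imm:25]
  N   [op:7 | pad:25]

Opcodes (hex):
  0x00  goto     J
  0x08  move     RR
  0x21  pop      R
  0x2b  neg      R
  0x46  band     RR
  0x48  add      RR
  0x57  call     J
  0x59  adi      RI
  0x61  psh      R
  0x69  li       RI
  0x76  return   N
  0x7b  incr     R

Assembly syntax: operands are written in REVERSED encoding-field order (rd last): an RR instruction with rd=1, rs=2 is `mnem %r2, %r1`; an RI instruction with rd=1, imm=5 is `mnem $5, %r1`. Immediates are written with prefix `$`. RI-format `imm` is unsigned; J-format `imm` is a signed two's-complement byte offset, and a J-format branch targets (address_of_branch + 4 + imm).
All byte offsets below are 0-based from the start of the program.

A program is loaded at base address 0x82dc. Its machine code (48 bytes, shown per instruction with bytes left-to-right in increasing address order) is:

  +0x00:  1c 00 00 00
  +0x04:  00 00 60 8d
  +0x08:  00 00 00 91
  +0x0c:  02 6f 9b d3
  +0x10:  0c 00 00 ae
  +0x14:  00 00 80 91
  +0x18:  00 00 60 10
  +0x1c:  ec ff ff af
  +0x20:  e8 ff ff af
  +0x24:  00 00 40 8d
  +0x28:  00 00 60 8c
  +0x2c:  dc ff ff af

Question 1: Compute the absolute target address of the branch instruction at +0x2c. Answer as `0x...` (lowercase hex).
0x82e8

off 0x2c: read dc ff ff af as little → 0xafffffdc
  opcode bits[31:25]=0x57: call/J
  imm@[24:0]=0x1ffffdc (s25→-36) ⇒ $-36
  target = base 0x82dc + off 0x2c + 4 + imm -36 = 0x82e8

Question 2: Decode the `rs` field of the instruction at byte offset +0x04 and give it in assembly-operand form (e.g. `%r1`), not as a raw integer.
%r3

[04] 00 00 60 8d → 0x8d600000
  top 7b → 0x46 → band [RR]
  rd@[24:23]=0x2 ⇒ %r2
  rs@[22:21]=0x3 ⇒ %r3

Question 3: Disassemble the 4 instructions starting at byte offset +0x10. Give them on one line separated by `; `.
call $12; add %r0, %r3; move %r3, %r0; call $-20

@+10  little-endian(0c 00 00 ae) = 0xae00000c
  opcode bits[31:25]=0x57: call/J
  imm: (w>>0)&0x1ffffff=0xc → $12
@+14  little-endian(00 00 80 91) = 0x91800000
  opcode bits[31:25]=0x48: add/RR
  rd: (w>>23)&0x3=0x3 → %r3
  rs: (w>>21)&0x3=0x0 → %r0
@+18  little-endian(00 00 60 10) = 0x10600000
  opcode bits[31:25]=0x8: move/RR
  rd: (w>>23)&0x3=0x0 → %r0
  rs: (w>>21)&0x3=0x3 → %r3
@+1c  little-endian(ec ff ff af) = 0xafffffec
  opcode bits[31:25]=0x57: call/J
  imm: (w>>0)&0x1ffffff=0x1ffffec (s25→-20) → $-20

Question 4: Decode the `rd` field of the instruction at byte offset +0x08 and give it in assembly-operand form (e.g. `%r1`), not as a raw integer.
+0x08: 00 00 00 91 ⇒ word 0x91000000 (little)
  top 7b → 0x48 → add [RR]
  rd: (w>>23)&0x3=0x2 → %r2
  rs: (w>>21)&0x3=0x0 → %r0

%r2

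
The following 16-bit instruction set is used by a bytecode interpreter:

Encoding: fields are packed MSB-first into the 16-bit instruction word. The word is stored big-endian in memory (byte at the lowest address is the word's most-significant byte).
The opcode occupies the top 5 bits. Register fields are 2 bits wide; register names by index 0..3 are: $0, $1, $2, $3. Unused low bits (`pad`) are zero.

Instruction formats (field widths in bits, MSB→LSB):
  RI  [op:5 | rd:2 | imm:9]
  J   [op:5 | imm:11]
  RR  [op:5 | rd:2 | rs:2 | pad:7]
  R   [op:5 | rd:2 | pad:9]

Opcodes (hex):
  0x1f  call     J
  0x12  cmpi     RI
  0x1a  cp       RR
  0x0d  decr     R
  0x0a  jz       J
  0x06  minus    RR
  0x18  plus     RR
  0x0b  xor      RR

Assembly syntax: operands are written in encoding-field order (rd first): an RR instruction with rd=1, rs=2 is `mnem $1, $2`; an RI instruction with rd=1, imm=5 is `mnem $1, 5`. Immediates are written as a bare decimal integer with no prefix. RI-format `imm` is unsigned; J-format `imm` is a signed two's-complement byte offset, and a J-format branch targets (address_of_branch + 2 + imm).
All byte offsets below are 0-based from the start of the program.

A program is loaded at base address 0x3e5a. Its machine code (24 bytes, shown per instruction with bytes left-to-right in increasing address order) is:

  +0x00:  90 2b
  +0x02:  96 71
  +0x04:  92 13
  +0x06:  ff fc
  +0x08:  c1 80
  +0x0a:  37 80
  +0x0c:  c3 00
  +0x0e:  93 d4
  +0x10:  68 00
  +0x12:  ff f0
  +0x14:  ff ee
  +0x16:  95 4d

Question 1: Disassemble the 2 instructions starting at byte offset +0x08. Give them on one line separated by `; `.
off 0x08: read c1 80 as big → 0xc180
  op=0xc180>>11=0x18 ⇒ plus (RR)
  rd: (w>>9)&0x3=0x0 → $0
  rs: (w>>7)&0x3=0x3 → $3
off 0x0a: read 37 80 as big → 0x3780
  op=0x3780>>11=0x6 ⇒ minus (RR)
  rd: (w>>9)&0x3=0x3 → $3
  rs: (w>>7)&0x3=0x3 → $3

plus $0, $3; minus $3, $3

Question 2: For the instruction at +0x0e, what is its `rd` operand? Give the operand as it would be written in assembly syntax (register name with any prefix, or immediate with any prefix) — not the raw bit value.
+0x0e: 93 d4 ⇒ word 0x93d4 (big)
  opcode bits[15:11]=0x12: cmpi/RI
  rd@[10:9]=0x1 ⇒ $1
  imm@[8:0]=0x1d4 ⇒ 468

$1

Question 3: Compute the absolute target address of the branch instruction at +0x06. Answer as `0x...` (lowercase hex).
0x3e5e

[06] ff fc → 0xfffc
  opcode bits[15:11]=0x1f: call/J
  imm@[10:0]=0x7fc (s11→-4) ⇒ -4
  target = base 0x3e5a + off 0x06 + 2 + imm -4 = 0x3e5e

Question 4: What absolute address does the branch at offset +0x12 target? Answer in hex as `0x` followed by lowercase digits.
0x3e5e

+0x12: ff f0 ⇒ word 0xfff0 (big)
  opcode bits[15:11]=0x1f: call/J
  imm: (w>>0)&0x7ff=0x7f0 (s11→-16) → -16
  target = base 0x3e5a + off 0x12 + 2 + imm -16 = 0x3e5e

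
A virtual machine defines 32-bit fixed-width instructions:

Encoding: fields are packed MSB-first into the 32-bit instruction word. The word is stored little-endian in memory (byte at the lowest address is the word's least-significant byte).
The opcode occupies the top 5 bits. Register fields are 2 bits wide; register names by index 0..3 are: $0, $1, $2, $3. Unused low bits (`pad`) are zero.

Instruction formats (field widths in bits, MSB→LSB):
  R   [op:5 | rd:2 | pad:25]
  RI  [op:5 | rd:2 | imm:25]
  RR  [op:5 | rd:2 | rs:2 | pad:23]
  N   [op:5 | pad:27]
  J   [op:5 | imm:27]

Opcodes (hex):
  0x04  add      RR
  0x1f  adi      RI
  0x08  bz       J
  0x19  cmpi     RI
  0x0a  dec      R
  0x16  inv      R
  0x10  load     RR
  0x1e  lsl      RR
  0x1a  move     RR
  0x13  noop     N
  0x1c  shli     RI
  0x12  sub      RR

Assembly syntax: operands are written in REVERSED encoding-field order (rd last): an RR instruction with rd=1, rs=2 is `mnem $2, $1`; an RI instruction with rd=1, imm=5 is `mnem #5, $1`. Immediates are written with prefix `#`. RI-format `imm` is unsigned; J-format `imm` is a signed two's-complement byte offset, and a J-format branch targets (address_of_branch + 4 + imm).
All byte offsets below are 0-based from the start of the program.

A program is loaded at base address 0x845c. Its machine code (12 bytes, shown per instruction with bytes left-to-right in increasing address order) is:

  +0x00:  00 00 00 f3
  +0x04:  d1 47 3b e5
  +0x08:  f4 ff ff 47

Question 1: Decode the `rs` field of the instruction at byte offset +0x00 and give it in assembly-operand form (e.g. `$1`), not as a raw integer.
$2

@+00  little-endian(00 00 00 f3) = 0xf3000000
  op=0xf3000000>>27=0x1e ⇒ lsl (RR)
  rd@[26:25]=0x1 ⇒ $1
  rs@[24:23]=0x2 ⇒ $2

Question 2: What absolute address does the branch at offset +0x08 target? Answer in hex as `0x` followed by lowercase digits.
0x845c

@+08  little-endian(f4 ff ff 47) = 0x47fffff4
  op=0x47fffff4>>27=0x8 ⇒ bz (J)
  imm@[26:0]=0x7fffff4 (s27→-12) ⇒ #-12
  target = base 0x845c + off 0x08 + 4 + imm -12 = 0x845c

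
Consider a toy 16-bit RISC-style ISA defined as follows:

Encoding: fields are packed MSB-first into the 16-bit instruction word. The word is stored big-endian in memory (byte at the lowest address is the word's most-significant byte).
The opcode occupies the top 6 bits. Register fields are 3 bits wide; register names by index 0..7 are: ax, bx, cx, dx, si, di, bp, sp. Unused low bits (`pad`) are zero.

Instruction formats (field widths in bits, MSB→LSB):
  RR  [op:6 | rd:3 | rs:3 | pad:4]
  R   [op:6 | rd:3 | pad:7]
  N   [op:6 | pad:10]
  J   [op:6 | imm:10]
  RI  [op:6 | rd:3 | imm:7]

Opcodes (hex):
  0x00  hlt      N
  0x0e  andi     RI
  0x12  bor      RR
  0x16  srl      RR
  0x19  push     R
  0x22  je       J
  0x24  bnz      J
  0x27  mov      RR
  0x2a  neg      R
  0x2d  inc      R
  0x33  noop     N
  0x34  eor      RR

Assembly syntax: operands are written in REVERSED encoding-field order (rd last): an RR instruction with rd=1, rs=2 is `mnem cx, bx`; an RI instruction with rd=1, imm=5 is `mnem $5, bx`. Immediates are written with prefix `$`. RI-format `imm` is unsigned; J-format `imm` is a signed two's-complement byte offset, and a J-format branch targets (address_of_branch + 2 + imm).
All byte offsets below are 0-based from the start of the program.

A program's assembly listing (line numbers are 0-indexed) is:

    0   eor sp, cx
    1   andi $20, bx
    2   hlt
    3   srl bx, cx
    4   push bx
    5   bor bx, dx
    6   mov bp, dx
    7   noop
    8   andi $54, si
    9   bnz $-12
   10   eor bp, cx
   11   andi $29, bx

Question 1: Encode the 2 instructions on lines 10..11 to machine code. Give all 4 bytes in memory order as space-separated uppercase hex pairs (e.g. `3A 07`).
L10: eor op=0x34:6|rd=2:3|rs=6:3|pad=0:4 ⇒ 0xd160 ⇒ big d1 60
L11: andi op=0xe:6|rd=1:3|imm=29:7 ⇒ 0x389d ⇒ big 38 9d

D1 60 38 9D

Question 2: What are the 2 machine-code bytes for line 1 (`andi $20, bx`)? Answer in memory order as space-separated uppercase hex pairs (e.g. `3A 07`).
38 94

line 1 (andi): pack op=0xe:6|rd=1:3|imm=20:7 = 0x3894; big→ 38 94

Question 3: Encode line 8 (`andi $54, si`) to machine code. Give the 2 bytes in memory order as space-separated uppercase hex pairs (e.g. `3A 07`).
8. andi fields op=0xe:6|rd=4:3|imm=54:7 → word 3a36h → 3a 36

3A 36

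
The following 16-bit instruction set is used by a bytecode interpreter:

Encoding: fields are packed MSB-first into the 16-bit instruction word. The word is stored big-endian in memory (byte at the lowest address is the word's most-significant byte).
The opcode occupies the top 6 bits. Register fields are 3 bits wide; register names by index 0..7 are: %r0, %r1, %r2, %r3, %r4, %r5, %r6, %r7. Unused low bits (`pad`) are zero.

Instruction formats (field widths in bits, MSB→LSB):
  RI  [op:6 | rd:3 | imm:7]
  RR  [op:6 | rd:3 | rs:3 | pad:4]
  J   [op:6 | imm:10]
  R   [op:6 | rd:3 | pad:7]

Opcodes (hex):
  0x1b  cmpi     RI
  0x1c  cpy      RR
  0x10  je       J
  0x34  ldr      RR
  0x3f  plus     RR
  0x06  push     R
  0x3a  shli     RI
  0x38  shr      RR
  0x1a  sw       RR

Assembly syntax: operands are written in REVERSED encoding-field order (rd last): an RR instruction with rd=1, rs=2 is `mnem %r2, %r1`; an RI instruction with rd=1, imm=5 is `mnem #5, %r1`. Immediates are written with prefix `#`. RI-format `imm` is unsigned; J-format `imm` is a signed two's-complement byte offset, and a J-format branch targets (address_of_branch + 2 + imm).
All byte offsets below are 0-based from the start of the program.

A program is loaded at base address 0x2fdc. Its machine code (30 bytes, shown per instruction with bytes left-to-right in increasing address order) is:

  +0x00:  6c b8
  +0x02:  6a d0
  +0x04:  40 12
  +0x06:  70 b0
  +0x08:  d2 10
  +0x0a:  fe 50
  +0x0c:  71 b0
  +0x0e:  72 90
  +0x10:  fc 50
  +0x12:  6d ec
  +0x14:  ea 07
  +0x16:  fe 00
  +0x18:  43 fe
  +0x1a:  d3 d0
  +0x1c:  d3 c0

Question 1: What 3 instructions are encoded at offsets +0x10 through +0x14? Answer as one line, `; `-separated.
[10] fc 50 → 0xfc50
  opcode bits[15:10]=0x3f: plus/RR
  rd: (w>>7)&0x7=0x0 → %r0
  rs: (w>>4)&0x7=0x5 → %r5
[12] 6d ec → 0x6dec
  opcode bits[15:10]=0x1b: cmpi/RI
  rd: (w>>7)&0x7=0x3 → %r3
  imm: (w>>0)&0x7f=0x6c → #108
[14] ea 07 → 0xea07
  opcode bits[15:10]=0x3a: shli/RI
  rd: (w>>7)&0x7=0x4 → %r4
  imm: (w>>0)&0x7f=0x7 → #7

plus %r5, %r0; cmpi #108, %r3; shli #7, %r4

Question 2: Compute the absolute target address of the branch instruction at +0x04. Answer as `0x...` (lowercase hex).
0x2ff4

[04] 40 12 → 0x4012
  opcode bits[15:10]=0x10: je/J
  [9:0] imm=18 = #18
  target = base 0x2fdc + off 0x04 + 2 + imm 18 = 0x2ff4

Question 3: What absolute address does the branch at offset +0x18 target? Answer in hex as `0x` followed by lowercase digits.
off 0x18: read 43 fe as big → 0x43fe
  top 6b → 0x10 → je [J]
  [9:0] imm=1022 (s10→-2) = #-2
  target = base 0x2fdc + off 0x18 + 2 + imm -2 = 0x2ff4

0x2ff4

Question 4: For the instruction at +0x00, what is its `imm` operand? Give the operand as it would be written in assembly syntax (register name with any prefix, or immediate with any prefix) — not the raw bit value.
#56

@+00  big-endian(6c b8) = 0x6cb8
  opcode bits[15:10]=0x1b: cmpi/RI
  rd@[9:7]=0x1 ⇒ %r1
  imm@[6:0]=0x38 ⇒ #56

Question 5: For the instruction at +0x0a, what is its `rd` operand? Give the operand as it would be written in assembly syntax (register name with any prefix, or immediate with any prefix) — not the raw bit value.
%r4

@+0a  big-endian(fe 50) = 0xfe50
  opcode bits[15:10]=0x3f: plus/RR
  rd: (w>>7)&0x7=0x4 → %r4
  rs: (w>>4)&0x7=0x5 → %r5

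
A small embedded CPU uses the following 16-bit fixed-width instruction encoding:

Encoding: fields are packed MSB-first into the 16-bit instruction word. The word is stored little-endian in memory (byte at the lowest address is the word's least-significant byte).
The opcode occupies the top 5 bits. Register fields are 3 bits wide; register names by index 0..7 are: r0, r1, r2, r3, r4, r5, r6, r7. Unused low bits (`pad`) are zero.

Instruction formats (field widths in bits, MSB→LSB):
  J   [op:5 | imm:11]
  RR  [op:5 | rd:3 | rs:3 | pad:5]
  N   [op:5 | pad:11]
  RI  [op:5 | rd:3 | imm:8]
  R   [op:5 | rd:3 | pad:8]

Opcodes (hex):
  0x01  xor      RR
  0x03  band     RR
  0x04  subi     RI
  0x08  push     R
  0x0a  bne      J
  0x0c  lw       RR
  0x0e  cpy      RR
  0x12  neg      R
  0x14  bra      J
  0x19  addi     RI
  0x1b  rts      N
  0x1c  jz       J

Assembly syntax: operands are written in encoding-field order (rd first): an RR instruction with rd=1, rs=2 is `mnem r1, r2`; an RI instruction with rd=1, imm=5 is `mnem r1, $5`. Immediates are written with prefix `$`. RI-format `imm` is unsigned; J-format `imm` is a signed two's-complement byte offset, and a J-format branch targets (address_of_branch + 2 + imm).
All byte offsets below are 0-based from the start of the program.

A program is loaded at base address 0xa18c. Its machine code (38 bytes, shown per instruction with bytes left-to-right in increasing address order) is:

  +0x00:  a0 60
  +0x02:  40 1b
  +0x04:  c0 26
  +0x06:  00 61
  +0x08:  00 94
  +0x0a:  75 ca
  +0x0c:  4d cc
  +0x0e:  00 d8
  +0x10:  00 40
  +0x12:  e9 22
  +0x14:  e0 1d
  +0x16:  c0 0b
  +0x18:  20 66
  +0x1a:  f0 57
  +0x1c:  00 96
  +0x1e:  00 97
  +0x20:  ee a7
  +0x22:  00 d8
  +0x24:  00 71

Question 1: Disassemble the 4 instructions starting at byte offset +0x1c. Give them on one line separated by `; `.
+0x1c: 00 96 ⇒ word 0x9600 (little)
  top 5b → 0x12 → neg [R]
  [10:8] rd=6 = r6
+0x1e: 00 97 ⇒ word 0x9700 (little)
  top 5b → 0x12 → neg [R]
  [10:8] rd=7 = r7
+0x20: ee a7 ⇒ word 0xa7ee (little)
  top 5b → 0x14 → bra [J]
  [10:0] imm=2030 (s11→-18) = $-18
+0x22: 00 d8 ⇒ word 0xd800 (little)
  top 5b → 0x1b → rts [N]

neg r6; neg r7; bra $-18; rts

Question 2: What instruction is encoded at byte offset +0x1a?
+0x1a: f0 57 ⇒ word 0x57f0 (little)
  top 5b → 0xa → bne [J]
  imm@[10:0]=0x7f0 (s11→-16) ⇒ $-16

bne $-16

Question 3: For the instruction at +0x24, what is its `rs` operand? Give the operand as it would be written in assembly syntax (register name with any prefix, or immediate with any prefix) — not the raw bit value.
@+24  little-endian(00 71) = 0x7100
  opcode bits[15:11]=0xe: cpy/RR
  rd: (w>>8)&0x7=0x1 → r1
  rs: (w>>5)&0x7=0x0 → r0

r0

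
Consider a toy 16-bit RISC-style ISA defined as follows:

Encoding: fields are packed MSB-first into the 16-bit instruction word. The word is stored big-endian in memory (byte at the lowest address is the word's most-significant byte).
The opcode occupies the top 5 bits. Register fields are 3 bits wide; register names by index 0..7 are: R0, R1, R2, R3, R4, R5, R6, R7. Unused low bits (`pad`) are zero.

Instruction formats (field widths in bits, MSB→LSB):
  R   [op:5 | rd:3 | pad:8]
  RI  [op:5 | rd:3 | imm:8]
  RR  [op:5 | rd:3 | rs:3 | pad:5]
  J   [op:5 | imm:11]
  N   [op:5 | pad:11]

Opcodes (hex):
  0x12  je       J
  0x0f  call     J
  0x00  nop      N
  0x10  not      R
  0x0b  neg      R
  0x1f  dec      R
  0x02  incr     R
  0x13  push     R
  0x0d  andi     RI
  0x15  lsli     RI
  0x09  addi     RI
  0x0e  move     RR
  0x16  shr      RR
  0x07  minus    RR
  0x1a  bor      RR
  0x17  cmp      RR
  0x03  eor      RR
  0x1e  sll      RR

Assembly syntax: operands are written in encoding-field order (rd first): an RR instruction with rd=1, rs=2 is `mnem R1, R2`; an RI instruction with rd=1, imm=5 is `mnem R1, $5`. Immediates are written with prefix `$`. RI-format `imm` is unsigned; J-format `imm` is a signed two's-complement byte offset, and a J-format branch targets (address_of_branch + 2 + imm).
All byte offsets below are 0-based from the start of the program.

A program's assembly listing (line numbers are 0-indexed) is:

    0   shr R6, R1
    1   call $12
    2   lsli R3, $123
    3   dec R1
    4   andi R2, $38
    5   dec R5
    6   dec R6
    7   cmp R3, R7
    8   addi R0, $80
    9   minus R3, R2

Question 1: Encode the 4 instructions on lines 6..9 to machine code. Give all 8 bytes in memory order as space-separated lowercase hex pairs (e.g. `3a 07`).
fe 00 bb e0 48 50 3b 40

L6: dec op=0x1f:5|rd=6:3|pad=0:8 ⇒ 0xfe00 ⇒ big fe 00
L7: cmp op=0x17:5|rd=3:3|rs=7:3|pad=0:5 ⇒ 0xbbe0 ⇒ big bb e0
L8: addi op=0x9:5|rd=0:3|imm=80:8 ⇒ 0x4850 ⇒ big 48 50
L9: minus op=0x7:5|rd=3:3|rs=2:3|pad=0:5 ⇒ 0x3b40 ⇒ big 3b 40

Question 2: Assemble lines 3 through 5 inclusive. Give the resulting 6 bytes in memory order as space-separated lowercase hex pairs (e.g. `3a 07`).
L3: dec op=0x1f:5|rd=1:3|pad=0:8 ⇒ 0xf900 ⇒ big f9 00
L4: andi op=0xd:5|rd=2:3|imm=38:8 ⇒ 0x6a26 ⇒ big 6a 26
L5: dec op=0x1f:5|rd=5:3|pad=0:8 ⇒ 0xfd00 ⇒ big fd 00

f9 00 6a 26 fd 00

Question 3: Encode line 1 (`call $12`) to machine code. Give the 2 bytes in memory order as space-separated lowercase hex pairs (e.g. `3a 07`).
78 0c

1. call fields op=0xf:5|imm=12:11 → word 780ch → 78 0c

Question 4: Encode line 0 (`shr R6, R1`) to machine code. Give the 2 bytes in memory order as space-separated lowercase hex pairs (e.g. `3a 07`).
b6 20

L0: shr op=0x16:5|rd=6:3|rs=1:3|pad=0:5 ⇒ 0xb620 ⇒ big b6 20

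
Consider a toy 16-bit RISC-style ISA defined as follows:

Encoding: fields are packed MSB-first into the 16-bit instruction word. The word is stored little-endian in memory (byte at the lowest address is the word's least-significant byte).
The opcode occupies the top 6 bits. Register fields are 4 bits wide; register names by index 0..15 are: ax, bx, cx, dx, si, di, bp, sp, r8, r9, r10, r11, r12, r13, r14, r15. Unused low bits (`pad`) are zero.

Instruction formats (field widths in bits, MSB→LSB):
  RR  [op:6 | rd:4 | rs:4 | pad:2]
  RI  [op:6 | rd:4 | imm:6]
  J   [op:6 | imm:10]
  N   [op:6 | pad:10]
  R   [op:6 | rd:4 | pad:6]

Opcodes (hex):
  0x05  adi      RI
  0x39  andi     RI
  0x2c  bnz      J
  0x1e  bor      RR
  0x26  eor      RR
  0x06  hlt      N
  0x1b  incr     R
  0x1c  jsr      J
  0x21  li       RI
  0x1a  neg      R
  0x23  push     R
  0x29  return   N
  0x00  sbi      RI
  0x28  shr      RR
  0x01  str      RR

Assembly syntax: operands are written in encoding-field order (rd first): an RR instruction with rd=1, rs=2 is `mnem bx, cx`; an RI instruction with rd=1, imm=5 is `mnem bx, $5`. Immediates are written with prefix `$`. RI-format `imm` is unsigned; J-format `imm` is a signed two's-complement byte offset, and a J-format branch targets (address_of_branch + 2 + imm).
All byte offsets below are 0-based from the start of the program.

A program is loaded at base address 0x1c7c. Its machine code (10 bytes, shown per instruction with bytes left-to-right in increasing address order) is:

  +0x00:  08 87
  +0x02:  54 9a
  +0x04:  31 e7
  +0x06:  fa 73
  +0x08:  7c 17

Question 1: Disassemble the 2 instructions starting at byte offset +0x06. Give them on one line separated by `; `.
[06] fa 73 → 0x73fa
  op=0x73fa>>10=0x1c ⇒ jsr (J)
  [9:0] imm=1018 (s10→-6) = $-6
[08] 7c 17 → 0x177c
  op=0x177c>>10=0x5 ⇒ adi (RI)
  [9:6] rd=13 = r13
  [5:0] imm=60 = $60

jsr $-6; adi r13, $60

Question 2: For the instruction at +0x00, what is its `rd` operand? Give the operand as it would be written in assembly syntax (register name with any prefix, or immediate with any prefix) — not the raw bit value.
@+00  little-endian(08 87) = 0x8708
  top 6b → 0x21 → li [RI]
  rd@[9:6]=0xc ⇒ r12
  imm@[5:0]=0x8 ⇒ $8

r12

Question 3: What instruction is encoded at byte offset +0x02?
eor r9, di

off 0x02: read 54 9a as little → 0x9a54
  top 6b → 0x26 → eor [RR]
  rd: (w>>6)&0xf=0x9 → r9
  rs: (w>>2)&0xf=0x5 → di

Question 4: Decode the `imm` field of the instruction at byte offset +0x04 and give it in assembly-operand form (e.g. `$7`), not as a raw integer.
$49

off 0x04: read 31 e7 as little → 0xe731
  top 6b → 0x39 → andi [RI]
  rd: (w>>6)&0xf=0xc → r12
  imm: (w>>0)&0x3f=0x31 → $49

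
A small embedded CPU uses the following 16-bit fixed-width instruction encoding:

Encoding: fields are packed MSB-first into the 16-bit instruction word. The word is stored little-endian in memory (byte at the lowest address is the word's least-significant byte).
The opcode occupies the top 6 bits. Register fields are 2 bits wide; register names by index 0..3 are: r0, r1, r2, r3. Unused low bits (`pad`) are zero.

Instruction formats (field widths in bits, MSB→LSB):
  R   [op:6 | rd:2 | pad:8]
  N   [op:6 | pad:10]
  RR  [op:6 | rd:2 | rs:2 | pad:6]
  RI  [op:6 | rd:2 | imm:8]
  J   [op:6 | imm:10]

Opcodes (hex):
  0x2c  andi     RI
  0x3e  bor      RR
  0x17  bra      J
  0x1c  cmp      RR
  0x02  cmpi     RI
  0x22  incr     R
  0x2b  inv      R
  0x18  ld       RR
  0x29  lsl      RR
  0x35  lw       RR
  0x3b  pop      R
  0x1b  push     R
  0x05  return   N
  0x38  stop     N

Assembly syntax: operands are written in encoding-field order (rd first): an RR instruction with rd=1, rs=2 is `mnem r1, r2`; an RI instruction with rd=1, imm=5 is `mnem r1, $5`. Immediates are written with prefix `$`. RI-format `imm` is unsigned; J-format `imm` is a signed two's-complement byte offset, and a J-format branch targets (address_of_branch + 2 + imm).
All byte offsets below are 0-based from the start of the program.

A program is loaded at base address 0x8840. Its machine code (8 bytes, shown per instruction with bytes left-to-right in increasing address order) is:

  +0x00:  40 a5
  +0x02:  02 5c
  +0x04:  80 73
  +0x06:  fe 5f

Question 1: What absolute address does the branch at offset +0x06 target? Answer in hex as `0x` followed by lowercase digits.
@+06  little-endian(fe 5f) = 0x5ffe
  op=0x5ffe>>10=0x17 ⇒ bra (J)
  [9:0] imm=1022 (s10→-2) = $-2
  target = base 0x8840 + off 0x06 + 2 + imm -2 = 0x8846

0x8846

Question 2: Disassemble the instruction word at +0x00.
[00] 40 a5 → 0xa540
  opcode bits[15:10]=0x29: lsl/RR
  [9:8] rd=1 = r1
  [7:6] rs=1 = r1

lsl r1, r1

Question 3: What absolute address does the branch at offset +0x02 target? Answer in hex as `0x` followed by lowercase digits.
off 0x02: read 02 5c as little → 0x5c02
  op=0x5c02>>10=0x17 ⇒ bra (J)
  [9:0] imm=2 = $2
  target = base 0x8840 + off 0x02 + 2 + imm 2 = 0x8846

0x8846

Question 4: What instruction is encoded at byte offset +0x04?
cmp r3, r2

off 0x04: read 80 73 as little → 0x7380
  op=0x7380>>10=0x1c ⇒ cmp (RR)
  rd@[9:8]=0x3 ⇒ r3
  rs@[7:6]=0x2 ⇒ r2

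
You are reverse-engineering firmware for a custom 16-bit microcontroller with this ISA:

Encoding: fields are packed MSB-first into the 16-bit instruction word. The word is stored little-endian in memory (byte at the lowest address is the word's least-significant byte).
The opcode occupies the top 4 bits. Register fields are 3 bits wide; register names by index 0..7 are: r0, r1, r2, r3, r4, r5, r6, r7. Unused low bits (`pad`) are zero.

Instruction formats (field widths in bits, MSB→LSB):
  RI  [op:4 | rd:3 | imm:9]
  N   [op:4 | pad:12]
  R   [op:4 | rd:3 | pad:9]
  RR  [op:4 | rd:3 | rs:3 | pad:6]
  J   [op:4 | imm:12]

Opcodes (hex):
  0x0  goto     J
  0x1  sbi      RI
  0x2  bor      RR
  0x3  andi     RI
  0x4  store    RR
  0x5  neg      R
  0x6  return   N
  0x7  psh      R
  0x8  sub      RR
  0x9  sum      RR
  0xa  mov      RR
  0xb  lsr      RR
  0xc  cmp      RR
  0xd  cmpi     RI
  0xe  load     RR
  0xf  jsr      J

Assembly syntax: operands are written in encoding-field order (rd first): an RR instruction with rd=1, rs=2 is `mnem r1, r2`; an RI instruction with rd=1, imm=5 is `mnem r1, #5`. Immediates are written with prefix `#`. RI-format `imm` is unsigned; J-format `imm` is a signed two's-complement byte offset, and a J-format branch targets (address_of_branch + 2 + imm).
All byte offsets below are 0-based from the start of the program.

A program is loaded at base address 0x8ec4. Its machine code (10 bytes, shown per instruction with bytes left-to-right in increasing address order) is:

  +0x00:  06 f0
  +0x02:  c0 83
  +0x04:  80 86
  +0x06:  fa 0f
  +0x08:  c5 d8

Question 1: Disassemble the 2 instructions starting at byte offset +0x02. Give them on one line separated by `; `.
sub r1, r7; sub r3, r2

off 0x02: read c0 83 as little → 0x83c0
  op=0x83c0>>12=0x8 ⇒ sub (RR)
  rd: (w>>9)&0x7=0x1 → r1
  rs: (w>>6)&0x7=0x7 → r7
off 0x04: read 80 86 as little → 0x8680
  op=0x8680>>12=0x8 ⇒ sub (RR)
  rd: (w>>9)&0x7=0x3 → r3
  rs: (w>>6)&0x7=0x2 → r2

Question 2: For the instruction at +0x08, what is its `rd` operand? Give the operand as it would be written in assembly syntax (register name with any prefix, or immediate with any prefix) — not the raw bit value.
@+08  little-endian(c5 d8) = 0xd8c5
  top 4b → 0xd → cmpi [RI]
  rd: (w>>9)&0x7=0x4 → r4
  imm: (w>>0)&0x1ff=0xc5 → #197

r4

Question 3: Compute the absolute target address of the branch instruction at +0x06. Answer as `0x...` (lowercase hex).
+0x06: fa 0f ⇒ word 0x0ffa (little)
  top 4b → 0x0 → goto [J]
  [11:0] imm=4090 (s12→-6) = #-6
  target = base 0x8ec4 + off 0x06 + 2 + imm -6 = 0x8ec6

0x8ec6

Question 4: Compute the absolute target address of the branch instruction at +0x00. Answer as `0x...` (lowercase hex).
0x8ecc

+0x00: 06 f0 ⇒ word 0xf006 (little)
  top 4b → 0xf → jsr [J]
  imm@[11:0]=0x6 ⇒ #6
  target = base 0x8ec4 + off 0x00 + 2 + imm 6 = 0x8ecc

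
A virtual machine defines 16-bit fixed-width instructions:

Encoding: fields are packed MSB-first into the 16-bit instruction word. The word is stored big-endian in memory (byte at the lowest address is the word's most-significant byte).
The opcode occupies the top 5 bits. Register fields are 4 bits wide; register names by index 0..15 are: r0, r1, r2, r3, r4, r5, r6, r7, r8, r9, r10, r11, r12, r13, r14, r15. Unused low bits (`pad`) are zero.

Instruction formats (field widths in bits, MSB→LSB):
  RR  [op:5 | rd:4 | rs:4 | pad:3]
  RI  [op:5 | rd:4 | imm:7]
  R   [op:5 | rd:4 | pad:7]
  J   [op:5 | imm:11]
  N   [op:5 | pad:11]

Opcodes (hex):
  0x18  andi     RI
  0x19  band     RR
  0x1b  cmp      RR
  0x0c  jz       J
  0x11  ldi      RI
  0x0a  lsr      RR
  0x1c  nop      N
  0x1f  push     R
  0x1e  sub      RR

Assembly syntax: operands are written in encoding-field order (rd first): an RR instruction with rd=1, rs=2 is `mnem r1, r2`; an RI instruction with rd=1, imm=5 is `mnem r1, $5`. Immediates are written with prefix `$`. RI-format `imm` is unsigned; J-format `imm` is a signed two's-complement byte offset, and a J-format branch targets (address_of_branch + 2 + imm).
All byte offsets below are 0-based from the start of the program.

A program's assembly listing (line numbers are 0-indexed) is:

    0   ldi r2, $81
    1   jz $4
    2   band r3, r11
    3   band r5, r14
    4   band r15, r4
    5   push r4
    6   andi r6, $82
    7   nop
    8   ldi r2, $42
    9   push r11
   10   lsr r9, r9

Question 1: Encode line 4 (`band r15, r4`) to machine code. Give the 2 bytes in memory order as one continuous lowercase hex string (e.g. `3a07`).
cfa0

4. band fields op=0x19:5|rd=15:4|rs=4:4|pad=0:3 → word cfa0h → cf a0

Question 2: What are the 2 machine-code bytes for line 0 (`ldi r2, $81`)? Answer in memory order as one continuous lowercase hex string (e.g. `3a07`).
8951

0. ldi fields op=0x11:5|rd=2:4|imm=81:7 → word 8951h → 89 51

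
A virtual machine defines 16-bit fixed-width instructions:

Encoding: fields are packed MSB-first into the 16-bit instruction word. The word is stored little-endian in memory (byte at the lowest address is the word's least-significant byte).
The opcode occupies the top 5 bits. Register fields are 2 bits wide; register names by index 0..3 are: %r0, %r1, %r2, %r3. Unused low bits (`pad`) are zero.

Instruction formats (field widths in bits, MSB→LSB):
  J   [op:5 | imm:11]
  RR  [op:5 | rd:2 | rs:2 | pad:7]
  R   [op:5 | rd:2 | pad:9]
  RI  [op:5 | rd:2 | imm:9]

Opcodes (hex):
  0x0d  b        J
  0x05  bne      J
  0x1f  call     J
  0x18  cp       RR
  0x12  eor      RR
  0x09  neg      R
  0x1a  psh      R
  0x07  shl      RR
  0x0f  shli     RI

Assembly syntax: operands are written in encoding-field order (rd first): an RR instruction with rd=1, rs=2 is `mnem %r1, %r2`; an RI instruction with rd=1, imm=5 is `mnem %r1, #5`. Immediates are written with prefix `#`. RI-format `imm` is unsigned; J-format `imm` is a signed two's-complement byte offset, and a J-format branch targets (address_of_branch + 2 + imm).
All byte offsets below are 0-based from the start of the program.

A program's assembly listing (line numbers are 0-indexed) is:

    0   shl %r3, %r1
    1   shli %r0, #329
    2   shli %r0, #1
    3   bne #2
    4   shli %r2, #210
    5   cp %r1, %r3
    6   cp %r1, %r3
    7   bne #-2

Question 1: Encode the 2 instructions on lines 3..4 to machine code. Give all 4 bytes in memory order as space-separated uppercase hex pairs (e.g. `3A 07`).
L3: bne op=0x5:5|imm=2:11 ⇒ 0x2802 ⇒ little 02 28
L4: shli op=0xf:5|rd=2:2|imm=210:9 ⇒ 0x7cd2 ⇒ little d2 7c

02 28 D2 7C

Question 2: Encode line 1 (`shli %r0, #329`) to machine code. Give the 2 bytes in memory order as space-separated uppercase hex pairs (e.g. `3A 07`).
49 79

1. shli fields op=0xf:5|rd=0:2|imm=329:9 → word 7949h → 49 79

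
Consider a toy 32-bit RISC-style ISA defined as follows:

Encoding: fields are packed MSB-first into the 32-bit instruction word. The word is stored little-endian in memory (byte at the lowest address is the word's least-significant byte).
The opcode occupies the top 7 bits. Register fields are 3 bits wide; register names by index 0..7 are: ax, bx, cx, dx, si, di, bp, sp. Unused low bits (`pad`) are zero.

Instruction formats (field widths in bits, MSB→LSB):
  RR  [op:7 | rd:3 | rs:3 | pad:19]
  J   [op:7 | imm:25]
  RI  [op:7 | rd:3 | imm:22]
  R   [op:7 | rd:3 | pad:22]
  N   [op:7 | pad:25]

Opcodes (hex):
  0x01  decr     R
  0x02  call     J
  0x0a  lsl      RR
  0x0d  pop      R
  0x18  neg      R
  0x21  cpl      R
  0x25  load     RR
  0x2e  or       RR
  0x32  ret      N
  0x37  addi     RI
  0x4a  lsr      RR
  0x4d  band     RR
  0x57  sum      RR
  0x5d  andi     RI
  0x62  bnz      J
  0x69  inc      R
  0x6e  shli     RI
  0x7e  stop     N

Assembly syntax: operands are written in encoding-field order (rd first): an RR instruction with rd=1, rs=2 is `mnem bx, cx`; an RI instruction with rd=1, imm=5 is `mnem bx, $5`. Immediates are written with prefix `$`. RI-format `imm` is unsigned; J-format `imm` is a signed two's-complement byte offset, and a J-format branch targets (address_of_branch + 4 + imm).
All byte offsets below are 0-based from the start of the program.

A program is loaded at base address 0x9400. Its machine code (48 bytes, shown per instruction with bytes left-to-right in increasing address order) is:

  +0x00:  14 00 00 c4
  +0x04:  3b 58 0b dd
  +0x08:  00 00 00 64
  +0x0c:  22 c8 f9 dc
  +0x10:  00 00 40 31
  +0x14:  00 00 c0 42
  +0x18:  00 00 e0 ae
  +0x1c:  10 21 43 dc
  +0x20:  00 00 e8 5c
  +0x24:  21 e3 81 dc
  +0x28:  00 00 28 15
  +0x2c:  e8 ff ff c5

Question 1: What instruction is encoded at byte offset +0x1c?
+0x1c: 10 21 43 dc ⇒ word 0xdc432110 (little)
  opcode bits[31:25]=0x6e: shli/RI
  rd: (w>>22)&0x7=0x1 → bx
  imm: (w>>0)&0x3fffff=0x32110 → $205072

shli bx, $205072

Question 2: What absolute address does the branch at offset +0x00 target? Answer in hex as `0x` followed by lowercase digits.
+0x00: 14 00 00 c4 ⇒ word 0xc4000014 (little)
  opcode bits[31:25]=0x62: bnz/J
  [24:0] imm=20 = $20
  target = base 0x9400 + off 0x00 + 4 + imm 20 = 0x9418

0x9418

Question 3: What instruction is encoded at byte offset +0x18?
@+18  little-endian(00 00 e0 ae) = 0xaee00000
  opcode bits[31:25]=0x57: sum/RR
  rd: (w>>22)&0x7=0x3 → dx
  rs: (w>>19)&0x7=0x4 → si

sum dx, si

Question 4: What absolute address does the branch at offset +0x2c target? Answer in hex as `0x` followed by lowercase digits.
off 0x2c: read e8 ff ff c5 as little → 0xc5ffffe8
  op=0xc5ffffe8>>25=0x62 ⇒ bnz (J)
  [24:0] imm=33554408 (s25→-24) = $-24
  target = base 0x9400 + off 0x2c + 4 + imm -24 = 0x9418

0x9418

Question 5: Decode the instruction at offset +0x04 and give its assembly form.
shli si, $743483

off 0x04: read 3b 58 0b dd as little → 0xdd0b583b
  opcode bits[31:25]=0x6e: shli/RI
  rd: (w>>22)&0x7=0x4 → si
  imm: (w>>0)&0x3fffff=0xb583b → $743483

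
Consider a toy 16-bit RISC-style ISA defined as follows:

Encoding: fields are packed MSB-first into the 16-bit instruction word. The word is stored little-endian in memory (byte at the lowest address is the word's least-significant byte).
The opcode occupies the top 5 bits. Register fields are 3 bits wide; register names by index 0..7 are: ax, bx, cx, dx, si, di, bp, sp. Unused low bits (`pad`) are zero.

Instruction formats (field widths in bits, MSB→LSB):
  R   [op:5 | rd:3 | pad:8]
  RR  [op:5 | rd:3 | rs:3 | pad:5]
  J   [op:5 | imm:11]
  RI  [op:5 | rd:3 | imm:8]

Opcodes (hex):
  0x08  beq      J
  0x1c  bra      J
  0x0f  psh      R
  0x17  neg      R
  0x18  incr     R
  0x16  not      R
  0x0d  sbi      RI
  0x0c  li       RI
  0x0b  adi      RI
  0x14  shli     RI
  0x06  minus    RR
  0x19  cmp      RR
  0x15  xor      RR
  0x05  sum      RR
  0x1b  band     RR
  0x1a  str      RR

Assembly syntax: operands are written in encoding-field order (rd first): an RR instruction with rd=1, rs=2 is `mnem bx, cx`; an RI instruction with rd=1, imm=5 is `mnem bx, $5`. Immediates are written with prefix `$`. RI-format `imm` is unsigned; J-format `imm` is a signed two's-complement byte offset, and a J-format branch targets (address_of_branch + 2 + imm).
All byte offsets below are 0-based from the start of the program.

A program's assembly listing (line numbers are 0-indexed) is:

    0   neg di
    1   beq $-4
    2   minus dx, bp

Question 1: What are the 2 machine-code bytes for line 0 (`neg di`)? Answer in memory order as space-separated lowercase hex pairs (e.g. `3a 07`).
L0: neg op=0x17:5|rd=5:3|pad=0:8 ⇒ 0xbd00 ⇒ little 00 bd

00 bd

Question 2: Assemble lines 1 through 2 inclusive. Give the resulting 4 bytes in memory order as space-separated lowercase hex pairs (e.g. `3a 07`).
fc 47 c0 33

line 1 (beq): pack op=0x8:5|imm=-4:11 = 0x47fc; little→ fc 47
line 2 (minus): pack op=0x6:5|rd=3:3|rs=6:3|pad=0:5 = 0x33c0; little→ c0 33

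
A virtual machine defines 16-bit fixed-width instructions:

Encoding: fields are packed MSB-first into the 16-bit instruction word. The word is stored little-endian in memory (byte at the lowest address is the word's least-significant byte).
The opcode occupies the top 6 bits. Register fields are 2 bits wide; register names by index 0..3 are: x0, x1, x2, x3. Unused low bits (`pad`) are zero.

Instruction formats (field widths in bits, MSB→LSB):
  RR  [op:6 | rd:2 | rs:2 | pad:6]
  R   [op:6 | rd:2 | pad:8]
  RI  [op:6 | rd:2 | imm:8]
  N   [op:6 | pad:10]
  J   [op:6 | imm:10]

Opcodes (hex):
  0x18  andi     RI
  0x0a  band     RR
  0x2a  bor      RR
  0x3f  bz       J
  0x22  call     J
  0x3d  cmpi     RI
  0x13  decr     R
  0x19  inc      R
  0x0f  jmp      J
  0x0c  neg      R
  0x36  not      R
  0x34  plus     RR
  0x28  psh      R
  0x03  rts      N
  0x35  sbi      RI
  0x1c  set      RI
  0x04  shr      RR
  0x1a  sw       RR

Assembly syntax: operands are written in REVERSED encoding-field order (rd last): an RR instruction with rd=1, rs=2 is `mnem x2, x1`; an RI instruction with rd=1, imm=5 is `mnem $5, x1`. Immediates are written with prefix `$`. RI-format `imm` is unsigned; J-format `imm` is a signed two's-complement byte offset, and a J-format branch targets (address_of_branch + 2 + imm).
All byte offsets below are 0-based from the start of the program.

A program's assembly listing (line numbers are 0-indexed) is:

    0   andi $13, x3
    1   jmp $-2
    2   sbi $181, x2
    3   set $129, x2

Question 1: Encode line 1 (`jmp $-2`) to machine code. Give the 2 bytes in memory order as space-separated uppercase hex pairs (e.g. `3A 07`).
line 1 (jmp): pack op=0xf:6|imm=-2:10 = 0x3ffe; little→ fe 3f

FE 3F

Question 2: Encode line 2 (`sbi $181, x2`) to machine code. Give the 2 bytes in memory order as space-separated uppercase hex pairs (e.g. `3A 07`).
2. sbi fields op=0x35:6|rd=2:2|imm=181:8 → word d6b5h → b5 d6

B5 D6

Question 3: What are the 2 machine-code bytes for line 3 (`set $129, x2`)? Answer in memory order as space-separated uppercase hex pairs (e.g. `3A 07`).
L3: set op=0x1c:6|rd=2:2|imm=129:8 ⇒ 0x7281 ⇒ little 81 72

81 72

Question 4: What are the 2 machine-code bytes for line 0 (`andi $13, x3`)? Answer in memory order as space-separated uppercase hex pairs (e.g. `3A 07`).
0D 63

L0: andi op=0x18:6|rd=3:2|imm=13:8 ⇒ 0x630d ⇒ little 0d 63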